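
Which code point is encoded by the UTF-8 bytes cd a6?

Leading byte 0xCD = 11001101 matches 110xxxxx → 2-byte sequence.
Byte 1: 0xCD = 11001101, payload 01101 (5 bits).
Byte 2: 0xA6 = 10100110 (10xxxxxx ✓), payload 100110.
Concatenate: 01101100110 = 0x366 (11 bits → U+0366).

U+0366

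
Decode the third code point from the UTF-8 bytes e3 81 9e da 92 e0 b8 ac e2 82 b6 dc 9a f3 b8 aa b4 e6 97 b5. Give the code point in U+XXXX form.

Offset 0: leading byte 0xE3 = 11100011 → 3-byte char #1 = E3 81 9E.
Offset 3: leading byte 0xDA = 11011010 → 2-byte char #2 = DA 92.
Offset 5: leading byte 0xE0 = 11100000 → 3-byte char #3 = E0 B8 AC.
Leading byte 0xE0 = 11100000 matches 1110xxxx → 3-byte sequence.
Byte 1: 0xE0 = 11100000, payload 0000 (4 bits).
Byte 2: 0xB8 = 10111000 (10xxxxxx ✓), payload 111000.
Byte 3: 0xAC = 10101100 (10xxxxxx ✓), payload 101100.
Concatenate: 0000111000101100 = 0xE2C (16 bits → U+0E2C).

U+0E2C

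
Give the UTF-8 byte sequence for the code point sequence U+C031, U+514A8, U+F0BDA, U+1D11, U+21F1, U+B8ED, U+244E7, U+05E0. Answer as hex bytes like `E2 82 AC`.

U+C031: 3-byte form → EC 80 B1.
U+514A8: 4-byte form → F1 91 92 A8.
U+F0BDA: 4-byte form → F3 B0 AF 9A.
U+1D11: 3-byte form → E1 B4 91.
U+21F1: 3-byte form → E2 87 B1.
U+B8ED: 3-byte form → EB A3 AD.
U+244E7: 4-byte form → F0 A4 93 A7.
U+05E0: 2-byte form → D7 A0.
Concatenated (26 bytes): EC 80 B1 F1 91 92 A8 F3 B0 AF 9A E1 B4 91 E2 87 B1 EB A3 AD F0 A4 93 A7 D7 A0.

EC 80 B1 F1 91 92 A8 F3 B0 AF 9A E1 B4 91 E2 87 B1 EB A3 AD F0 A4 93 A7 D7 A0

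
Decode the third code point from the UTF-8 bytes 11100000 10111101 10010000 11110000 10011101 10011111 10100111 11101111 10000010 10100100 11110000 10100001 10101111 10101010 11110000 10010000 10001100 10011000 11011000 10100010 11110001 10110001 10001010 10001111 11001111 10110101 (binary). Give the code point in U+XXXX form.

Offset 0: leading byte 0xE0 = 11100000 → 3-byte char #1 = E0 BD 90.
Offset 3: leading byte 0xF0 = 11110000 → 4-byte char #2 = F0 9D 9F A7.
Offset 7: leading byte 0xEF = 11101111 → 3-byte char #3 = EF 82 A4.
Leading byte 0xEF = 11101111 matches 1110xxxx → 3-byte sequence.
Byte 1: 0xEF = 11101111, payload 1111 (4 bits).
Byte 2: 0x82 = 10000010 (10xxxxxx ✓), payload 000010.
Byte 3: 0xA4 = 10100100 (10xxxxxx ✓), payload 100100.
Concatenate: 1111000010100100 = 0xF0A4 (16 bits → U+F0A4).

U+F0A4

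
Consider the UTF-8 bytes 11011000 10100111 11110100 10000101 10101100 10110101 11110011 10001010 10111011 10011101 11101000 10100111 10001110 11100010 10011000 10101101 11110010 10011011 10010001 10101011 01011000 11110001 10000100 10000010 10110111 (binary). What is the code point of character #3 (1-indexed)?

Offset 0: leading byte 0xD8 = 11011000 → 2-byte char #1 = D8 A7.
Offset 2: leading byte 0xF4 = 11110100 → 4-byte char #2 = F4 85 AC B5.
Offset 6: leading byte 0xF3 = 11110011 → 4-byte char #3 = F3 8A BB 9D.
Leading byte 0xF3 = 11110011 matches 11110xxx → 4-byte sequence.
Byte 1: 0xF3 = 11110011, payload 011 (3 bits).
Byte 2: 0x8A = 10001010 (10xxxxxx ✓), payload 001010.
Byte 3: 0xBB = 10111011 (10xxxxxx ✓), payload 111011.
Byte 4: 0x9D = 10011101 (10xxxxxx ✓), payload 011101.
Concatenate: 011001010111011011101 = 0xCAEDD (21 bits → U+CAEDD).

U+CAEDD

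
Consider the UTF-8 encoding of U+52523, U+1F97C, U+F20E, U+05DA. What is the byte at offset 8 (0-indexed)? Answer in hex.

U+52523 → 4-byte form F1 92 94 A3 at offsets 0–3.
U+1F97C → 4-byte form F0 9F A5 BC at offsets 4–7.
U+F20E → 3-byte form EF 88 8E at offsets 8–10.
Offset 8 falls in char 3's range; it's byte 1 of EF 88 8E = 0xEF.

0xEF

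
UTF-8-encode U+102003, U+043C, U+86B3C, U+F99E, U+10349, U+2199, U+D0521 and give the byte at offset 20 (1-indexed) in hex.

0x99

1-indexed offset 20 is 0-indexed offset 19.
U+102003 → 4-byte form F4 82 80 83 at offsets 0–3.
U+043C → 2-byte form D0 BC at offsets 4–5.
U+86B3C → 4-byte form F2 86 AC BC at offsets 6–9.
U+F99E → 3-byte form EF A6 9E at offsets 10–12.
U+10349 → 4-byte form F0 90 8D 89 at offsets 13–16.
U+2199 → 3-byte form E2 86 99 at offsets 17–19.
Offset 19 falls in char 6's range; it's byte 3 of E2 86 99 = 0x99.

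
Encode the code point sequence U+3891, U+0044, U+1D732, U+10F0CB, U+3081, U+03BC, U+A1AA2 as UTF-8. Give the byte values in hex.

U+3891: 3-byte form → E3 A2 91.
U+0044: 1-byte form → 44.
U+1D732: 4-byte form → F0 9D 9C B2.
U+10F0CB: 4-byte form → F4 8F 83 8B.
U+3081: 3-byte form → E3 82 81.
U+03BC: 2-byte form → CE BC.
U+A1AA2: 4-byte form → F2 A1 AA A2.
Concatenated (21 bytes): E3 A2 91 44 F0 9D 9C B2 F4 8F 83 8B E3 82 81 CE BC F2 A1 AA A2.

E3 A2 91 44 F0 9D 9C B2 F4 8F 83 8B E3 82 81 CE BC F2 A1 AA A2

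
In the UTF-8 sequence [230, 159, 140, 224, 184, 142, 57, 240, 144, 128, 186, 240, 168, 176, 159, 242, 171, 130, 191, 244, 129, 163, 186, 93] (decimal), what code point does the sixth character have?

Offset 0: leading byte 0xE6 = 11100110 → 3-byte char #1 = E6 9F 8C.
Offset 3: leading byte 0xE0 = 11100000 → 3-byte char #2 = E0 B8 8E.
Offset 6: leading byte 0x39 = 00111001 → 1-byte char #3 = 39.
Offset 7: leading byte 0xF0 = 11110000 → 4-byte char #4 = F0 90 80 BA.
Offset 11: leading byte 0xF0 = 11110000 → 4-byte char #5 = F0 A8 B0 9F.
Offset 15: leading byte 0xF2 = 11110010 → 4-byte char #6 = F2 AB 82 BF.
Leading byte 0xF2 = 11110010 matches 11110xxx → 4-byte sequence.
Byte 1: 0xF2 = 11110010, payload 010 (3 bits).
Byte 2: 0xAB = 10101011 (10xxxxxx ✓), payload 101011.
Byte 3: 0x82 = 10000010 (10xxxxxx ✓), payload 000010.
Byte 4: 0xBF = 10111111 (10xxxxxx ✓), payload 111111.
Concatenate: 010101011000010111111 = 0xAB0BF (21 bits → U+AB0BF).

U+AB0BF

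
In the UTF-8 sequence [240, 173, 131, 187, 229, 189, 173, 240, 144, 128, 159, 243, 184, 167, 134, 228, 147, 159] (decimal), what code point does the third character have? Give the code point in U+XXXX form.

U+1001F

Offset 0: leading byte 0xF0 = 11110000 → 4-byte char #1 = F0 AD 83 BB.
Offset 4: leading byte 0xE5 = 11100101 → 3-byte char #2 = E5 BD AD.
Offset 7: leading byte 0xF0 = 11110000 → 4-byte char #3 = F0 90 80 9F.
Leading byte 0xF0 = 11110000 matches 11110xxx → 4-byte sequence.
Byte 1: 0xF0 = 11110000, payload 000 (3 bits).
Byte 2: 0x90 = 10010000 (10xxxxxx ✓), payload 010000.
Byte 3: 0x80 = 10000000 (10xxxxxx ✓), payload 000000.
Byte 4: 0x9F = 10011111 (10xxxxxx ✓), payload 011111.
Concatenate: 000010000000000011111 = 0x1001F (21 bits → U+1001F).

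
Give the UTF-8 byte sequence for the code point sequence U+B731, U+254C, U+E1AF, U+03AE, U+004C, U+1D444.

EB 9C B1 E2 95 8C EE 86 AF CE AE 4C F0 9D 91 84

U+B731: 3-byte form → EB 9C B1.
U+254C: 3-byte form → E2 95 8C.
U+E1AF: 3-byte form → EE 86 AF.
U+03AE: 2-byte form → CE AE.
U+004C: 1-byte form → 4C.
U+1D444: 4-byte form → F0 9D 91 84.
Concatenated (16 bytes): EB 9C B1 E2 95 8C EE 86 AF CE AE 4C F0 9D 91 84.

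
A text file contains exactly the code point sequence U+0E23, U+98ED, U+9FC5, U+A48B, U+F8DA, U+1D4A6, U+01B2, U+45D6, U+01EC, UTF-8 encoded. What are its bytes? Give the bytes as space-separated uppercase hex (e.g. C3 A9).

U+0E23: 3-byte form → E0 B8 A3.
U+98ED: 3-byte form → E9 A3 AD.
U+9FC5: 3-byte form → E9 BF 85.
U+A48B: 3-byte form → EA 92 8B.
U+F8DA: 3-byte form → EF A3 9A.
U+1D4A6: 4-byte form → F0 9D 92 A6.
U+01B2: 2-byte form → C6 B2.
U+45D6: 3-byte form → E4 97 96.
U+01EC: 2-byte form → C7 AC.
Concatenated (26 bytes): E0 B8 A3 E9 A3 AD E9 BF 85 EA 92 8B EF A3 9A F0 9D 92 A6 C6 B2 E4 97 96 C7 AC.

E0 B8 A3 E9 A3 AD E9 BF 85 EA 92 8B EF A3 9A F0 9D 92 A6 C6 B2 E4 97 96 C7 AC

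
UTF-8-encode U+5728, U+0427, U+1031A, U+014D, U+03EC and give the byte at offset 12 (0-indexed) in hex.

0xAC

U+5728 → 3-byte form E5 9C A8 at offsets 0–2.
U+0427 → 2-byte form D0 A7 at offsets 3–4.
U+1031A → 4-byte form F0 90 8C 9A at offsets 5–8.
U+014D → 2-byte form C5 8D at offsets 9–10.
U+03EC → 2-byte form CF AC at offsets 11–12.
Offset 12 falls in char 5's range; it's byte 2 of CF AC = 0xAC.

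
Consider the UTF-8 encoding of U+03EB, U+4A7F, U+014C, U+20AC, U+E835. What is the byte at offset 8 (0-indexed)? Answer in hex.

U+03EB → 2-byte form CF AB at offsets 0–1.
U+4A7F → 3-byte form E4 A9 BF at offsets 2–4.
U+014C → 2-byte form C5 8C at offsets 5–6.
U+20AC → 3-byte form E2 82 AC at offsets 7–9.
Offset 8 falls in char 4's range; it's byte 2 of E2 82 AC = 0x82.

0x82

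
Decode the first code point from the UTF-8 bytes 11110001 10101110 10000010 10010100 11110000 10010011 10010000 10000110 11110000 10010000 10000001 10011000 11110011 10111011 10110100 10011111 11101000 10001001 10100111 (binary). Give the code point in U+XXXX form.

U+6E094

Offset 0: leading byte 0xF1 = 11110001 → 4-byte char #1 = F1 AE 82 94.
Leading byte 0xF1 = 11110001 matches 11110xxx → 4-byte sequence.
Byte 1: 0xF1 = 11110001, payload 001 (3 bits).
Byte 2: 0xAE = 10101110 (10xxxxxx ✓), payload 101110.
Byte 3: 0x82 = 10000010 (10xxxxxx ✓), payload 000010.
Byte 4: 0x94 = 10010100 (10xxxxxx ✓), payload 010100.
Concatenate: 001101110000010010100 = 0x6E094 (21 bits → U+6E094).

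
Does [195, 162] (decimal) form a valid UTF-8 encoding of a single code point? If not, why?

Leading byte 0xC3 = 11000011 → 2-byte form.
Continuation bytes 0xA2=10100010 all match 10xxxxxx.
Decoded value 0xE2 is ≥ 0x80 (shortest form) and not a surrogate.

valid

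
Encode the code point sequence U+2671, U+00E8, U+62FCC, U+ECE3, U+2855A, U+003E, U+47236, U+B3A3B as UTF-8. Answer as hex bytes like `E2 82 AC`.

E2 99 B1 C3 A8 F1 A2 BF 8C EE B3 A3 F0 A8 95 9A 3E F1 87 88 B6 F2 B3 A8 BB

U+2671: 3-byte form → E2 99 B1.
U+00E8: 2-byte form → C3 A8.
U+62FCC: 4-byte form → F1 A2 BF 8C.
U+ECE3: 3-byte form → EE B3 A3.
U+2855A: 4-byte form → F0 A8 95 9A.
U+003E: 1-byte form → 3E.
U+47236: 4-byte form → F1 87 88 B6.
U+B3A3B: 4-byte form → F2 B3 A8 BB.
Concatenated (25 bytes): E2 99 B1 C3 A8 F1 A2 BF 8C EE B3 A3 F0 A8 95 9A 3E F1 87 88 B6 F2 B3 A8 BB.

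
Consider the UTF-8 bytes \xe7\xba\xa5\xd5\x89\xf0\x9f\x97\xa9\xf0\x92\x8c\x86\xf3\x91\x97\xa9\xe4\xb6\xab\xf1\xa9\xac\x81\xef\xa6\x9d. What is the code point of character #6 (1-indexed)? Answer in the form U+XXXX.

Offset 0: leading byte 0xE7 = 11100111 → 3-byte char #1 = E7 BA A5.
Offset 3: leading byte 0xD5 = 11010101 → 2-byte char #2 = D5 89.
Offset 5: leading byte 0xF0 = 11110000 → 4-byte char #3 = F0 9F 97 A9.
Offset 9: leading byte 0xF0 = 11110000 → 4-byte char #4 = F0 92 8C 86.
Offset 13: leading byte 0xF3 = 11110011 → 4-byte char #5 = F3 91 97 A9.
Offset 17: leading byte 0xE4 = 11100100 → 3-byte char #6 = E4 B6 AB.
Leading byte 0xE4 = 11100100 matches 1110xxxx → 3-byte sequence.
Byte 1: 0xE4 = 11100100, payload 0100 (4 bits).
Byte 2: 0xB6 = 10110110 (10xxxxxx ✓), payload 110110.
Byte 3: 0xAB = 10101011 (10xxxxxx ✓), payload 101011.
Concatenate: 0100110110101011 = 0x4DAB (16 bits → U+4DAB).

U+4DAB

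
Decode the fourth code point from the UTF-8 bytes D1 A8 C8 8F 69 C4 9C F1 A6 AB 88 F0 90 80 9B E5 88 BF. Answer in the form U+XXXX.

U+011C

Offset 0: leading byte 0xD1 = 11010001 → 2-byte char #1 = D1 A8.
Offset 2: leading byte 0xC8 = 11001000 → 2-byte char #2 = C8 8F.
Offset 4: leading byte 0x69 = 01101001 → 1-byte char #3 = 69.
Offset 5: leading byte 0xC4 = 11000100 → 2-byte char #4 = C4 9C.
Leading byte 0xC4 = 11000100 matches 110xxxxx → 2-byte sequence.
Byte 1: 0xC4 = 11000100, payload 00100 (5 bits).
Byte 2: 0x9C = 10011100 (10xxxxxx ✓), payload 011100.
Concatenate: 00100011100 = 0x11C (11 bits → U+011C).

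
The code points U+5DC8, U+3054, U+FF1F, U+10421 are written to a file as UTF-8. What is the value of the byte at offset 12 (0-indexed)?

0xA1

U+5DC8 → 3-byte form E5 B7 88 at offsets 0–2.
U+3054 → 3-byte form E3 81 94 at offsets 3–5.
U+FF1F → 3-byte form EF BC 9F at offsets 6–8.
U+10421 → 4-byte form F0 90 90 A1 at offsets 9–12.
Offset 12 falls in char 4's range; it's byte 4 of F0 90 90 A1 = 0xA1.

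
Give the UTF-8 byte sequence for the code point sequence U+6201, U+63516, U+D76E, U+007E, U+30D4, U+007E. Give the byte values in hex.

U+6201: 3-byte form → E6 88 81.
U+63516: 4-byte form → F1 A3 94 96.
U+D76E: 3-byte form → ED 9D AE.
U+007E: 1-byte form → 7E.
U+30D4: 3-byte form → E3 83 94.
U+007E: 1-byte form → 7E.
Concatenated (15 bytes): E6 88 81 F1 A3 94 96 ED 9D AE 7E E3 83 94 7E.

E6 88 81 F1 A3 94 96 ED 9D AE 7E E3 83 94 7E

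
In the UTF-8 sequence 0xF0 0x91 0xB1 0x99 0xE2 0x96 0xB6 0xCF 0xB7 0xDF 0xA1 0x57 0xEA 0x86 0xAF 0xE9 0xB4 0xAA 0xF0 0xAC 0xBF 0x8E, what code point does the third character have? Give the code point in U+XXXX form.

U+03F7

Offset 0: leading byte 0xF0 = 11110000 → 4-byte char #1 = F0 91 B1 99.
Offset 4: leading byte 0xE2 = 11100010 → 3-byte char #2 = E2 96 B6.
Offset 7: leading byte 0xCF = 11001111 → 2-byte char #3 = CF B7.
Leading byte 0xCF = 11001111 matches 110xxxxx → 2-byte sequence.
Byte 1: 0xCF = 11001111, payload 01111 (5 bits).
Byte 2: 0xB7 = 10110111 (10xxxxxx ✓), payload 110111.
Concatenate: 01111110111 = 0x3F7 (11 bits → U+03F7).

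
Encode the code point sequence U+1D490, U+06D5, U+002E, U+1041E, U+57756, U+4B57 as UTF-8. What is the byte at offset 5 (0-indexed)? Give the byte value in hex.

U+1D490 → 4-byte form F0 9D 92 90 at offsets 0–3.
U+06D5 → 2-byte form DB 95 at offsets 4–5.
Offset 5 falls in char 2's range; it's byte 2 of DB 95 = 0x95.

0x95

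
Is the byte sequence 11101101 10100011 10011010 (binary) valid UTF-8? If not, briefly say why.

Structurally a 3-byte sequence; payload = 0xD8DA.
But 0xD8DA is in U+D800–U+DFFF, the surrogate range. Surrogates are not Unicode scalar values and are forbidden in UTF-8.

invalid (encodes a surrogate (U+D800–U+DFFF))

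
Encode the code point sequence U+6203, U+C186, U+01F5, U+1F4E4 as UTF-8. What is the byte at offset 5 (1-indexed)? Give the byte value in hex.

1-indexed offset 5 is 0-indexed offset 4.
U+6203 → 3-byte form E6 88 83 at offsets 0–2.
U+C186 → 3-byte form EC 86 86 at offsets 3–5.
Offset 4 falls in char 2's range; it's byte 2 of EC 86 86 = 0x86.

0x86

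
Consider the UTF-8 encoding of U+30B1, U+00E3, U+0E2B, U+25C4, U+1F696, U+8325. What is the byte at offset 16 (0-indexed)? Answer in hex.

U+30B1 → 3-byte form E3 82 B1 at offsets 0–2.
U+00E3 → 2-byte form C3 A3 at offsets 3–4.
U+0E2B → 3-byte form E0 B8 AB at offsets 5–7.
U+25C4 → 3-byte form E2 97 84 at offsets 8–10.
U+1F696 → 4-byte form F0 9F 9A 96 at offsets 11–14.
U+8325 → 3-byte form E8 8C A5 at offsets 15–17.
Offset 16 falls in char 6's range; it's byte 2 of E8 8C A5 = 0x8C.

0x8C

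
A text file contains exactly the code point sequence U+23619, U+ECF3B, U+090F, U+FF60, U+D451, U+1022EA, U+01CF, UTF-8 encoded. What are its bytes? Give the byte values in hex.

U+23619: 4-byte form → F0 A3 98 99.
U+ECF3B: 4-byte form → F3 AC BC BB.
U+090F: 3-byte form → E0 A4 8F.
U+FF60: 3-byte form → EF BD A0.
U+D451: 3-byte form → ED 91 91.
U+1022EA: 4-byte form → F4 82 8B AA.
U+01CF: 2-byte form → C7 8F.
Concatenated (23 bytes): F0 A3 98 99 F3 AC BC BB E0 A4 8F EF BD A0 ED 91 91 F4 82 8B AA C7 8F.

F0 A3 98 99 F3 AC BC BB E0 A4 8F EF BD A0 ED 91 91 F4 82 8B AA C7 8F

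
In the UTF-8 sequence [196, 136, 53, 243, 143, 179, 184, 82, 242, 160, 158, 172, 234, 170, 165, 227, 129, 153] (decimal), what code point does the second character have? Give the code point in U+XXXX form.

Offset 0: leading byte 0xC4 = 11000100 → 2-byte char #1 = C4 88.
Offset 2: leading byte 0x35 = 00110101 → 1-byte char #2 = 35.
Leading byte 0x35 = 00110101 matches 0xxxxxxx → 1-byte sequence.
Byte 1: 0x35 = 00110101, payload 0110101 (7 bits).
Concatenate: 0110101 = 0x35 (7 bits → U+0035).

U+0035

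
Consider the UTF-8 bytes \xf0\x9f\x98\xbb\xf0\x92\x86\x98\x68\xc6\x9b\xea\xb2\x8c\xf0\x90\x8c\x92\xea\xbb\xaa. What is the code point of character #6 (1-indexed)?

Offset 0: leading byte 0xF0 = 11110000 → 4-byte char #1 = F0 9F 98 BB.
Offset 4: leading byte 0xF0 = 11110000 → 4-byte char #2 = F0 92 86 98.
Offset 8: leading byte 0x68 = 01101000 → 1-byte char #3 = 68.
Offset 9: leading byte 0xC6 = 11000110 → 2-byte char #4 = C6 9B.
Offset 11: leading byte 0xEA = 11101010 → 3-byte char #5 = EA B2 8C.
Offset 14: leading byte 0xF0 = 11110000 → 4-byte char #6 = F0 90 8C 92.
Leading byte 0xF0 = 11110000 matches 11110xxx → 4-byte sequence.
Byte 1: 0xF0 = 11110000, payload 000 (3 bits).
Byte 2: 0x90 = 10010000 (10xxxxxx ✓), payload 010000.
Byte 3: 0x8C = 10001100 (10xxxxxx ✓), payload 001100.
Byte 4: 0x92 = 10010010 (10xxxxxx ✓), payload 010010.
Concatenate: 000010000001100010010 = 0x10312 (21 bits → U+10312).

U+10312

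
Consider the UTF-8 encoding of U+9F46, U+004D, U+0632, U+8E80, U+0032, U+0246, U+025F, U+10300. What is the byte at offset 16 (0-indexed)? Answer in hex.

U+9F46 → 3-byte form E9 BD 86 at offsets 0–2.
U+004D → 1-byte form 4D at offsets 3–3.
U+0632 → 2-byte form D8 B2 at offsets 4–5.
U+8E80 → 3-byte form E8 BA 80 at offsets 6–8.
U+0032 → 1-byte form 32 at offsets 9–9.
U+0246 → 2-byte form C9 86 at offsets 10–11.
U+025F → 2-byte form C9 9F at offsets 12–13.
U+10300 → 4-byte form F0 90 8C 80 at offsets 14–17.
Offset 16 falls in char 8's range; it's byte 3 of F0 90 8C 80 = 0x8C.

0x8C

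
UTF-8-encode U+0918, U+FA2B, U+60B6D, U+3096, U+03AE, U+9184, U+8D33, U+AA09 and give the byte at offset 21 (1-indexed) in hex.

1-indexed offset 21 is 0-indexed offset 20.
U+0918 → 3-byte form E0 A4 98 at offsets 0–2.
U+FA2B → 3-byte form EF A8 AB at offsets 3–5.
U+60B6D → 4-byte form F1 A0 AD AD at offsets 6–9.
U+3096 → 3-byte form E3 82 96 at offsets 10–12.
U+03AE → 2-byte form CE AE at offsets 13–14.
U+9184 → 3-byte form E9 86 84 at offsets 15–17.
U+8D33 → 3-byte form E8 B4 B3 at offsets 18–20.
Offset 20 falls in char 7's range; it's byte 3 of E8 B4 B3 = 0xB3.

0xB3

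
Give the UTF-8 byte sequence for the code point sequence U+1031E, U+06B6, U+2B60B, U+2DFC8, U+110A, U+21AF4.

U+1031E: 4-byte form → F0 90 8C 9E.
U+06B6: 2-byte form → DA B6.
U+2B60B: 4-byte form → F0 AB 98 8B.
U+2DFC8: 4-byte form → F0 AD BF 88.
U+110A: 3-byte form → E1 84 8A.
U+21AF4: 4-byte form → F0 A1 AB B4.
Concatenated (21 bytes): F0 90 8C 9E DA B6 F0 AB 98 8B F0 AD BF 88 E1 84 8A F0 A1 AB B4.

F0 90 8C 9E DA B6 F0 AB 98 8B F0 AD BF 88 E1 84 8A F0 A1 AB B4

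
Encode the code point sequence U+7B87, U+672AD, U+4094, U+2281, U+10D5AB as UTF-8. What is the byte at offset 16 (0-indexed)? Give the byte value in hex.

0xAB

U+7B87 → 3-byte form E7 AE 87 at offsets 0–2.
U+672AD → 4-byte form F1 A7 8A AD at offsets 3–6.
U+4094 → 3-byte form E4 82 94 at offsets 7–9.
U+2281 → 3-byte form E2 8A 81 at offsets 10–12.
U+10D5AB → 4-byte form F4 8D 96 AB at offsets 13–16.
Offset 16 falls in char 5's range; it's byte 4 of F4 8D 96 AB = 0xAB.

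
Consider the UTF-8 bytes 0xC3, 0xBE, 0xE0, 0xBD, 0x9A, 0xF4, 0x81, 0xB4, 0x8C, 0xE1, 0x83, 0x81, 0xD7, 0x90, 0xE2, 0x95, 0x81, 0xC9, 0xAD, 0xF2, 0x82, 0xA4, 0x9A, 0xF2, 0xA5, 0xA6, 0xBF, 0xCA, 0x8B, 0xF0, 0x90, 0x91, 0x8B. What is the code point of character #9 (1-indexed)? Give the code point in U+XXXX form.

U+A59BF

Offset 0: leading byte 0xC3 = 11000011 → 2-byte char #1 = C3 BE.
Offset 2: leading byte 0xE0 = 11100000 → 3-byte char #2 = E0 BD 9A.
Offset 5: leading byte 0xF4 = 11110100 → 4-byte char #3 = F4 81 B4 8C.
Offset 9: leading byte 0xE1 = 11100001 → 3-byte char #4 = E1 83 81.
Offset 12: leading byte 0xD7 = 11010111 → 2-byte char #5 = D7 90.
Offset 14: leading byte 0xE2 = 11100010 → 3-byte char #6 = E2 95 81.
Offset 17: leading byte 0xC9 = 11001001 → 2-byte char #7 = C9 AD.
Offset 19: leading byte 0xF2 = 11110010 → 4-byte char #8 = F2 82 A4 9A.
Offset 23: leading byte 0xF2 = 11110010 → 4-byte char #9 = F2 A5 A6 BF.
Leading byte 0xF2 = 11110010 matches 11110xxx → 4-byte sequence.
Byte 1: 0xF2 = 11110010, payload 010 (3 bits).
Byte 2: 0xA5 = 10100101 (10xxxxxx ✓), payload 100101.
Byte 3: 0xA6 = 10100110 (10xxxxxx ✓), payload 100110.
Byte 4: 0xBF = 10111111 (10xxxxxx ✓), payload 111111.
Concatenate: 010100101100110111111 = 0xA59BF (21 bits → U+A59BF).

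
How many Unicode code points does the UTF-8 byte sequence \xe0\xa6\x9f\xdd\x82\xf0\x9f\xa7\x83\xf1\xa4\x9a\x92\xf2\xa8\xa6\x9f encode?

5

Byte at offset 0: 0xE0 = 11100000 → 3-byte char (#1). Advance 3.
Byte at offset 3: 0xDD = 11011101 → 2-byte char (#2). Advance 2.
Byte at offset 5: 0xF0 = 11110000 → 4-byte char (#3). Advance 4.
Byte at offset 9: 0xF1 = 11110001 → 4-byte char (#4). Advance 4.
Byte at offset 13: 0xF2 = 11110010 → 4-byte char (#5). Advance 4.
Reached end at offset 17 after 5 code points.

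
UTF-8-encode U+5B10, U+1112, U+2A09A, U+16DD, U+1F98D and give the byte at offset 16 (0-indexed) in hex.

U+5B10 → 3-byte form E5 AC 90 at offsets 0–2.
U+1112 → 3-byte form E1 84 92 at offsets 3–5.
U+2A09A → 4-byte form F0 AA 82 9A at offsets 6–9.
U+16DD → 3-byte form E1 9B 9D at offsets 10–12.
U+1F98D → 4-byte form F0 9F A6 8D at offsets 13–16.
Offset 16 falls in char 5's range; it's byte 4 of F0 9F A6 8D = 0x8D.

0x8D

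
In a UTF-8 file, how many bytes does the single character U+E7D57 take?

4

U+E7D57 = 0xE7D57. UTF-8 uses 1 byte below 0x80, 2 below 0x800, 3 below 0x10000, 4 up to 0x10FFFF. 0xE7D57 is in U+10000–U+10FFFF → 4 bytes.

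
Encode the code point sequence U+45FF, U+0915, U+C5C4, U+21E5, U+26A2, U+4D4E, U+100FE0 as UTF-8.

E4 97 BF E0 A4 95 EC 97 84 E2 87 A5 E2 9A A2 E4 B5 8E F4 80 BF A0

U+45FF: 3-byte form → E4 97 BF.
U+0915: 3-byte form → E0 A4 95.
U+C5C4: 3-byte form → EC 97 84.
U+21E5: 3-byte form → E2 87 A5.
U+26A2: 3-byte form → E2 9A A2.
U+4D4E: 3-byte form → E4 B5 8E.
U+100FE0: 4-byte form → F4 80 BF A0.
Concatenated (22 bytes): E4 97 BF E0 A4 95 EC 97 84 E2 87 A5 E2 9A A2 E4 B5 8E F4 80 BF A0.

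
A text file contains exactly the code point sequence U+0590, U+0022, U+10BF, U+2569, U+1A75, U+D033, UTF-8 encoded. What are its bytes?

D6 90 22 E1 82 BF E2 95 A9 E1 A9 B5 ED 80 B3

U+0590: 2-byte form → D6 90.
U+0022: 1-byte form → 22.
U+10BF: 3-byte form → E1 82 BF.
U+2569: 3-byte form → E2 95 A9.
U+1A75: 3-byte form → E1 A9 B5.
U+D033: 3-byte form → ED 80 B3.
Concatenated (15 bytes): D6 90 22 E1 82 BF E2 95 A9 E1 A9 B5 ED 80 B3.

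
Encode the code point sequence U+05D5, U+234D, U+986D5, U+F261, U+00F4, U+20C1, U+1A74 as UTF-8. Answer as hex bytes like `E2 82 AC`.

D7 95 E2 8D 8D F2 98 9B 95 EF 89 A1 C3 B4 E2 83 81 E1 A9 B4

U+05D5: 2-byte form → D7 95.
U+234D: 3-byte form → E2 8D 8D.
U+986D5: 4-byte form → F2 98 9B 95.
U+F261: 3-byte form → EF 89 A1.
U+00F4: 2-byte form → C3 B4.
U+20C1: 3-byte form → E2 83 81.
U+1A74: 3-byte form → E1 A9 B4.
Concatenated (20 bytes): D7 95 E2 8D 8D F2 98 9B 95 EF 89 A1 C3 B4 E2 83 81 E1 A9 B4.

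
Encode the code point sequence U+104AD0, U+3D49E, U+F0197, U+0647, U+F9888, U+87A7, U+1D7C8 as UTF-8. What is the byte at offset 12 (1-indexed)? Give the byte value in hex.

0x97

1-indexed offset 12 is 0-indexed offset 11.
U+104AD0 → 4-byte form F4 84 AB 90 at offsets 0–3.
U+3D49E → 4-byte form F0 BD 92 9E at offsets 4–7.
U+F0197 → 4-byte form F3 B0 86 97 at offsets 8–11.
Offset 11 falls in char 3's range; it's byte 4 of F3 B0 86 97 = 0x97.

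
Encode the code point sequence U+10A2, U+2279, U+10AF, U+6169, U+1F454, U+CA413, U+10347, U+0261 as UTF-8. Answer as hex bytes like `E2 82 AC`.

U+10A2: 3-byte form → E1 82 A2.
U+2279: 3-byte form → E2 89 B9.
U+10AF: 3-byte form → E1 82 AF.
U+6169: 3-byte form → E6 85 A9.
U+1F454: 4-byte form → F0 9F 91 94.
U+CA413: 4-byte form → F3 8A 90 93.
U+10347: 4-byte form → F0 90 8D 87.
U+0261: 2-byte form → C9 A1.
Concatenated (26 bytes): E1 82 A2 E2 89 B9 E1 82 AF E6 85 A9 F0 9F 91 94 F3 8A 90 93 F0 90 8D 87 C9 A1.

E1 82 A2 E2 89 B9 E1 82 AF E6 85 A9 F0 9F 91 94 F3 8A 90 93 F0 90 8D 87 C9 A1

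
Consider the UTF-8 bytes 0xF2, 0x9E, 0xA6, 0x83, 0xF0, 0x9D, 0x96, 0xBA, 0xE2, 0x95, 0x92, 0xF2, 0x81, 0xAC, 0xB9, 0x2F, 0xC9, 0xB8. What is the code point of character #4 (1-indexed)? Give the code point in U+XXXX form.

U+81B39

Offset 0: leading byte 0xF2 = 11110010 → 4-byte char #1 = F2 9E A6 83.
Offset 4: leading byte 0xF0 = 11110000 → 4-byte char #2 = F0 9D 96 BA.
Offset 8: leading byte 0xE2 = 11100010 → 3-byte char #3 = E2 95 92.
Offset 11: leading byte 0xF2 = 11110010 → 4-byte char #4 = F2 81 AC B9.
Leading byte 0xF2 = 11110010 matches 11110xxx → 4-byte sequence.
Byte 1: 0xF2 = 11110010, payload 010 (3 bits).
Byte 2: 0x81 = 10000001 (10xxxxxx ✓), payload 000001.
Byte 3: 0xAC = 10101100 (10xxxxxx ✓), payload 101100.
Byte 4: 0xB9 = 10111001 (10xxxxxx ✓), payload 111001.
Concatenate: 010000001101100111001 = 0x81B39 (21 bits → U+81B39).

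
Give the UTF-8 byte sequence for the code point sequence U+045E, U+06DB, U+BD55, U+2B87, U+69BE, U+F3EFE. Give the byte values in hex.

D1 9E DB 9B EB B5 95 E2 AE 87 E6 A6 BE F3 B3 BB BE

U+045E: 2-byte form → D1 9E.
U+06DB: 2-byte form → DB 9B.
U+BD55: 3-byte form → EB B5 95.
U+2B87: 3-byte form → E2 AE 87.
U+69BE: 3-byte form → E6 A6 BE.
U+F3EFE: 4-byte form → F3 B3 BB BE.
Concatenated (17 bytes): D1 9E DB 9B EB B5 95 E2 AE 87 E6 A6 BE F3 B3 BB BE.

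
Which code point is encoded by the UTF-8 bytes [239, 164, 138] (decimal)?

Leading byte 0xEF = 11101111 matches 1110xxxx → 3-byte sequence.
Byte 1: 0xEF = 11101111, payload 1111 (4 bits).
Byte 2: 0xA4 = 10100100 (10xxxxxx ✓), payload 100100.
Byte 3: 0x8A = 10001010 (10xxxxxx ✓), payload 001010.
Concatenate: 1111100100001010 = 0xF90A (16 bits → U+F90A).

U+F90A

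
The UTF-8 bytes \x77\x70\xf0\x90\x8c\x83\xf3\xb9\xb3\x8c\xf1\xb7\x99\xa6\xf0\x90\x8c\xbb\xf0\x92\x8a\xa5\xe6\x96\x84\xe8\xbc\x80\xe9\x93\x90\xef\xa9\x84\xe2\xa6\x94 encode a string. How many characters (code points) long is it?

12

Byte at offset 0: 0x77 = 01110111 → 1-byte char (#1). Advance 1.
Byte at offset 1: 0x70 = 01110000 → 1-byte char (#2). Advance 1.
Byte at offset 2: 0xF0 = 11110000 → 4-byte char (#3). Advance 4.
Byte at offset 6: 0xF3 = 11110011 → 4-byte char (#4). Advance 4.
Byte at offset 10: 0xF1 = 11110001 → 4-byte char (#5). Advance 4.
Byte at offset 14: 0xF0 = 11110000 → 4-byte char (#6). Advance 4.
Byte at offset 18: 0xF0 = 11110000 → 4-byte char (#7). Advance 4.
Byte at offset 22: 0xE6 = 11100110 → 3-byte char (#8). Advance 3.
Byte at offset 25: 0xE8 = 11101000 → 3-byte char (#9). Advance 3.
Byte at offset 28: 0xE9 = 11101001 → 3-byte char (#10). Advance 3.
Byte at offset 31: 0xEF = 11101111 → 3-byte char (#11). Advance 3.
Byte at offset 34: 0xE2 = 11100010 → 3-byte char (#12). Advance 3.
Reached end at offset 37 after 12 code points.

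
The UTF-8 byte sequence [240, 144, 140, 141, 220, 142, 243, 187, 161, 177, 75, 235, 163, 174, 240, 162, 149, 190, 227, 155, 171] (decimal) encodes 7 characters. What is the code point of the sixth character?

Offset 0: leading byte 0xF0 = 11110000 → 4-byte char #1 = F0 90 8C 8D.
Offset 4: leading byte 0xDC = 11011100 → 2-byte char #2 = DC 8E.
Offset 6: leading byte 0xF3 = 11110011 → 4-byte char #3 = F3 BB A1 B1.
Offset 10: leading byte 0x4B = 01001011 → 1-byte char #4 = 4B.
Offset 11: leading byte 0xEB = 11101011 → 3-byte char #5 = EB A3 AE.
Offset 14: leading byte 0xF0 = 11110000 → 4-byte char #6 = F0 A2 95 BE.
Leading byte 0xF0 = 11110000 matches 11110xxx → 4-byte sequence.
Byte 1: 0xF0 = 11110000, payload 000 (3 bits).
Byte 2: 0xA2 = 10100010 (10xxxxxx ✓), payload 100010.
Byte 3: 0x95 = 10010101 (10xxxxxx ✓), payload 010101.
Byte 4: 0xBE = 10111110 (10xxxxxx ✓), payload 111110.
Concatenate: 000100010010101111110 = 0x2257E (21 bits → U+2257E).

U+2257E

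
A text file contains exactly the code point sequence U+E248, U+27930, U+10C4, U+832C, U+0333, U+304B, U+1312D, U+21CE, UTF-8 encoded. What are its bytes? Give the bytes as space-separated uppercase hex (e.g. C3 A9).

EE 89 88 F0 A7 A4 B0 E1 83 84 E8 8C AC CC B3 E3 81 8B F0 93 84 AD E2 87 8E

U+E248: 3-byte form → EE 89 88.
U+27930: 4-byte form → F0 A7 A4 B0.
U+10C4: 3-byte form → E1 83 84.
U+832C: 3-byte form → E8 8C AC.
U+0333: 2-byte form → CC B3.
U+304B: 3-byte form → E3 81 8B.
U+1312D: 4-byte form → F0 93 84 AD.
U+21CE: 3-byte form → E2 87 8E.
Concatenated (25 bytes): EE 89 88 F0 A7 A4 B0 E1 83 84 E8 8C AC CC B3 E3 81 8B F0 93 84 AD E2 87 8E.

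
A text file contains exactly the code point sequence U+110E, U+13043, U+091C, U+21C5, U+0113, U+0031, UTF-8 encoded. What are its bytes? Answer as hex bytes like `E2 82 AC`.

E1 84 8E F0 93 81 83 E0 A4 9C E2 87 85 C4 93 31

U+110E: 3-byte form → E1 84 8E.
U+13043: 4-byte form → F0 93 81 83.
U+091C: 3-byte form → E0 A4 9C.
U+21C5: 3-byte form → E2 87 85.
U+0113: 2-byte form → C4 93.
U+0031: 1-byte form → 31.
Concatenated (16 bytes): E1 84 8E F0 93 81 83 E0 A4 9C E2 87 85 C4 93 31.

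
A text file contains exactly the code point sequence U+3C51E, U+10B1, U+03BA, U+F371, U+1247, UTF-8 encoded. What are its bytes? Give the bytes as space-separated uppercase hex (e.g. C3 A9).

F0 BC 94 9E E1 82 B1 CE BA EF 8D B1 E1 89 87

U+3C51E: 4-byte form → F0 BC 94 9E.
U+10B1: 3-byte form → E1 82 B1.
U+03BA: 2-byte form → CE BA.
U+F371: 3-byte form → EF 8D B1.
U+1247: 3-byte form → E1 89 87.
Concatenated (15 bytes): F0 BC 94 9E E1 82 B1 CE BA EF 8D B1 E1 89 87.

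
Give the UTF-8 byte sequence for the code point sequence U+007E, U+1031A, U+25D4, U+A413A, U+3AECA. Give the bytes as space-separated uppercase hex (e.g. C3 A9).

U+007E: 1-byte form → 7E.
U+1031A: 4-byte form → F0 90 8C 9A.
U+25D4: 3-byte form → E2 97 94.
U+A413A: 4-byte form → F2 A4 84 BA.
U+3AECA: 4-byte form → F0 BA BB 8A.
Concatenated (16 bytes): 7E F0 90 8C 9A E2 97 94 F2 A4 84 BA F0 BA BB 8A.

7E F0 90 8C 9A E2 97 94 F2 A4 84 BA F0 BA BB 8A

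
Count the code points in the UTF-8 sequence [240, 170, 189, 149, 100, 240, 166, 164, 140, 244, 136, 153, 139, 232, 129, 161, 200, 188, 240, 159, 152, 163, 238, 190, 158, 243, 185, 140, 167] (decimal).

9

Byte at offset 0: 0xF0 = 11110000 → 4-byte char (#1). Advance 4.
Byte at offset 4: 0x64 = 01100100 → 1-byte char (#2). Advance 1.
Byte at offset 5: 0xF0 = 11110000 → 4-byte char (#3). Advance 4.
Byte at offset 9: 0xF4 = 11110100 → 4-byte char (#4). Advance 4.
Byte at offset 13: 0xE8 = 11101000 → 3-byte char (#5). Advance 3.
Byte at offset 16: 0xC8 = 11001000 → 2-byte char (#6). Advance 2.
Byte at offset 18: 0xF0 = 11110000 → 4-byte char (#7). Advance 4.
Byte at offset 22: 0xEE = 11101110 → 3-byte char (#8). Advance 3.
Byte at offset 25: 0xF3 = 11110011 → 4-byte char (#9). Advance 4.
Reached end at offset 29 after 9 code points.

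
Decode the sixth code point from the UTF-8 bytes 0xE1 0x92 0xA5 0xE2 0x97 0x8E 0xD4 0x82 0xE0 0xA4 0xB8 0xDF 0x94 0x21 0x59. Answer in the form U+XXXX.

U+0021

Offset 0: leading byte 0xE1 = 11100001 → 3-byte char #1 = E1 92 A5.
Offset 3: leading byte 0xE2 = 11100010 → 3-byte char #2 = E2 97 8E.
Offset 6: leading byte 0xD4 = 11010100 → 2-byte char #3 = D4 82.
Offset 8: leading byte 0xE0 = 11100000 → 3-byte char #4 = E0 A4 B8.
Offset 11: leading byte 0xDF = 11011111 → 2-byte char #5 = DF 94.
Offset 13: leading byte 0x21 = 00100001 → 1-byte char #6 = 21.
Leading byte 0x21 = 00100001 matches 0xxxxxxx → 1-byte sequence.
Byte 1: 0x21 = 00100001, payload 0100001 (7 bits).
Concatenate: 0100001 = 0x21 (7 bits → U+0021).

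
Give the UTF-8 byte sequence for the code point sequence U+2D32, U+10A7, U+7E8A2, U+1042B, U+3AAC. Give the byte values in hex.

E2 B4 B2 E1 82 A7 F1 BE A2 A2 F0 90 90 AB E3 AA AC

U+2D32: 3-byte form → E2 B4 B2.
U+10A7: 3-byte form → E1 82 A7.
U+7E8A2: 4-byte form → F1 BE A2 A2.
U+1042B: 4-byte form → F0 90 90 AB.
U+3AAC: 3-byte form → E3 AA AC.
Concatenated (17 bytes): E2 B4 B2 E1 82 A7 F1 BE A2 A2 F0 90 90 AB E3 AA AC.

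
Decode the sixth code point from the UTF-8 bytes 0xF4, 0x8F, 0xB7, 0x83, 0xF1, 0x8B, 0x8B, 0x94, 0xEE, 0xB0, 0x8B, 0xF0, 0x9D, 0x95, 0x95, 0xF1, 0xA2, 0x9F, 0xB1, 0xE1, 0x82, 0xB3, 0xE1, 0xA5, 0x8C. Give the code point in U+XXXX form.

Offset 0: leading byte 0xF4 = 11110100 → 4-byte char #1 = F4 8F B7 83.
Offset 4: leading byte 0xF1 = 11110001 → 4-byte char #2 = F1 8B 8B 94.
Offset 8: leading byte 0xEE = 11101110 → 3-byte char #3 = EE B0 8B.
Offset 11: leading byte 0xF0 = 11110000 → 4-byte char #4 = F0 9D 95 95.
Offset 15: leading byte 0xF1 = 11110001 → 4-byte char #5 = F1 A2 9F B1.
Offset 19: leading byte 0xE1 = 11100001 → 3-byte char #6 = E1 82 B3.
Leading byte 0xE1 = 11100001 matches 1110xxxx → 3-byte sequence.
Byte 1: 0xE1 = 11100001, payload 0001 (4 bits).
Byte 2: 0x82 = 10000010 (10xxxxxx ✓), payload 000010.
Byte 3: 0xB3 = 10110011 (10xxxxxx ✓), payload 110011.
Concatenate: 0001000010110011 = 0x10B3 (16 bits → U+10B3).

U+10B3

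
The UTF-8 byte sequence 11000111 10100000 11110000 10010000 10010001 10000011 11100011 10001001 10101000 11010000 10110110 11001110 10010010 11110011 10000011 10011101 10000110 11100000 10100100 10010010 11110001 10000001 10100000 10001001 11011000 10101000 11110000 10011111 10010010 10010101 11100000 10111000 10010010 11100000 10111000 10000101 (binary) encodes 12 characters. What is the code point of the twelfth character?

Offset 0: leading byte 0xC7 = 11000111 → 2-byte char #1 = C7 A0.
Offset 2: leading byte 0xF0 = 11110000 → 4-byte char #2 = F0 90 91 83.
Offset 6: leading byte 0xE3 = 11100011 → 3-byte char #3 = E3 89 A8.
Offset 9: leading byte 0xD0 = 11010000 → 2-byte char #4 = D0 B6.
Offset 11: leading byte 0xCE = 11001110 → 2-byte char #5 = CE 92.
Offset 13: leading byte 0xF3 = 11110011 → 4-byte char #6 = F3 83 9D 86.
Offset 17: leading byte 0xE0 = 11100000 → 3-byte char #7 = E0 A4 92.
Offset 20: leading byte 0xF1 = 11110001 → 4-byte char #8 = F1 81 A0 89.
Offset 24: leading byte 0xD8 = 11011000 → 2-byte char #9 = D8 A8.
Offset 26: leading byte 0xF0 = 11110000 → 4-byte char #10 = F0 9F 92 95.
Offset 30: leading byte 0xE0 = 11100000 → 3-byte char #11 = E0 B8 92.
Offset 33: leading byte 0xE0 = 11100000 → 3-byte char #12 = E0 B8 85.
Leading byte 0xE0 = 11100000 matches 1110xxxx → 3-byte sequence.
Byte 1: 0xE0 = 11100000, payload 0000 (4 bits).
Byte 2: 0xB8 = 10111000 (10xxxxxx ✓), payload 111000.
Byte 3: 0x85 = 10000101 (10xxxxxx ✓), payload 000101.
Concatenate: 0000111000000101 = 0xE05 (16 bits → U+0E05).

U+0E05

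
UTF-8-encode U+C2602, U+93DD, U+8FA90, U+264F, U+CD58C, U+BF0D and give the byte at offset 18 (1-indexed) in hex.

1-indexed offset 18 is 0-indexed offset 17.
U+C2602 → 4-byte form F3 82 98 82 at offsets 0–3.
U+93DD → 3-byte form E9 8F 9D at offsets 4–6.
U+8FA90 → 4-byte form F2 8F AA 90 at offsets 7–10.
U+264F → 3-byte form E2 99 8F at offsets 11–13.
U+CD58C → 4-byte form F3 8D 96 8C at offsets 14–17.
Offset 17 falls in char 5's range; it's byte 4 of F3 8D 96 8C = 0x8C.

0x8C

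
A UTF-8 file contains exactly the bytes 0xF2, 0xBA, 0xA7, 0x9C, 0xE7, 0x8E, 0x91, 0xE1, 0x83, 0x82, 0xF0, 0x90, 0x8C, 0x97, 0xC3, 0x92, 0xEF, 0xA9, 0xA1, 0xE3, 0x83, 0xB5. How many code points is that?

Byte at offset 0: 0xF2 = 11110010 → 4-byte char (#1). Advance 4.
Byte at offset 4: 0xE7 = 11100111 → 3-byte char (#2). Advance 3.
Byte at offset 7: 0xE1 = 11100001 → 3-byte char (#3). Advance 3.
Byte at offset 10: 0xF0 = 11110000 → 4-byte char (#4). Advance 4.
Byte at offset 14: 0xC3 = 11000011 → 2-byte char (#5). Advance 2.
Byte at offset 16: 0xEF = 11101111 → 3-byte char (#6). Advance 3.
Byte at offset 19: 0xE3 = 11100011 → 3-byte char (#7). Advance 3.
Reached end at offset 22 after 7 code points.

7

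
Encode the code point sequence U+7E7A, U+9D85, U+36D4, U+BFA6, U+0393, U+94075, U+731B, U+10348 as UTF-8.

U+7E7A: 3-byte form → E7 B9 BA.
U+9D85: 3-byte form → E9 B6 85.
U+36D4: 3-byte form → E3 9B 94.
U+BFA6: 3-byte form → EB BE A6.
U+0393: 2-byte form → CE 93.
U+94075: 4-byte form → F2 94 81 B5.
U+731B: 3-byte form → E7 8C 9B.
U+10348: 4-byte form → F0 90 8D 88.
Concatenated (25 bytes): E7 B9 BA E9 B6 85 E3 9B 94 EB BE A6 CE 93 F2 94 81 B5 E7 8C 9B F0 90 8D 88.

E7 B9 BA E9 B6 85 E3 9B 94 EB BE A6 CE 93 F2 94 81 B5 E7 8C 9B F0 90 8D 88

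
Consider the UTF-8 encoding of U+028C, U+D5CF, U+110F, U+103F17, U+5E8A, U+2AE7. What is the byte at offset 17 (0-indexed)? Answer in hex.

U+028C → 2-byte form CA 8C at offsets 0–1.
U+D5CF → 3-byte form ED 97 8F at offsets 2–4.
U+110F → 3-byte form E1 84 8F at offsets 5–7.
U+103F17 → 4-byte form F4 83 BC 97 at offsets 8–11.
U+5E8A → 3-byte form E5 BA 8A at offsets 12–14.
U+2AE7 → 3-byte form E2 AB A7 at offsets 15–17.
Offset 17 falls in char 6's range; it's byte 3 of E2 AB A7 = 0xA7.

0xA7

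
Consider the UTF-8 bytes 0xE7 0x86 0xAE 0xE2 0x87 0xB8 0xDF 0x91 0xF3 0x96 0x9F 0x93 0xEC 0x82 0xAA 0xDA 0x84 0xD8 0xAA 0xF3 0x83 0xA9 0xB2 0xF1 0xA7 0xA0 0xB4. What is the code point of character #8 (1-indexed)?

Offset 0: leading byte 0xE7 = 11100111 → 3-byte char #1 = E7 86 AE.
Offset 3: leading byte 0xE2 = 11100010 → 3-byte char #2 = E2 87 B8.
Offset 6: leading byte 0xDF = 11011111 → 2-byte char #3 = DF 91.
Offset 8: leading byte 0xF3 = 11110011 → 4-byte char #4 = F3 96 9F 93.
Offset 12: leading byte 0xEC = 11101100 → 3-byte char #5 = EC 82 AA.
Offset 15: leading byte 0xDA = 11011010 → 2-byte char #6 = DA 84.
Offset 17: leading byte 0xD8 = 11011000 → 2-byte char #7 = D8 AA.
Offset 19: leading byte 0xF3 = 11110011 → 4-byte char #8 = F3 83 A9 B2.
Leading byte 0xF3 = 11110011 matches 11110xxx → 4-byte sequence.
Byte 1: 0xF3 = 11110011, payload 011 (3 bits).
Byte 2: 0x83 = 10000011 (10xxxxxx ✓), payload 000011.
Byte 3: 0xA9 = 10101001 (10xxxxxx ✓), payload 101001.
Byte 4: 0xB2 = 10110010 (10xxxxxx ✓), payload 110010.
Concatenate: 011000011101001110010 = 0xC3A72 (21 bits → U+C3A72).

U+C3A72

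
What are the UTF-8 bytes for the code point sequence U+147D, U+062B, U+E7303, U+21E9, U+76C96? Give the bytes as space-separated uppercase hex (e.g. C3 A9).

U+147D: 3-byte form → E1 91 BD.
U+062B: 2-byte form → D8 AB.
U+E7303: 4-byte form → F3 A7 8C 83.
U+21E9: 3-byte form → E2 87 A9.
U+76C96: 4-byte form → F1 B6 B2 96.
Concatenated (16 bytes): E1 91 BD D8 AB F3 A7 8C 83 E2 87 A9 F1 B6 B2 96.

E1 91 BD D8 AB F3 A7 8C 83 E2 87 A9 F1 B6 B2 96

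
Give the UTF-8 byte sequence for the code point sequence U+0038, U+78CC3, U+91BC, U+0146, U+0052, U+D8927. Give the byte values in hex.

38 F1 B8 B3 83 E9 86 BC C5 86 52 F3 98 A4 A7

U+0038: 1-byte form → 38.
U+78CC3: 4-byte form → F1 B8 B3 83.
U+91BC: 3-byte form → E9 86 BC.
U+0146: 2-byte form → C5 86.
U+0052: 1-byte form → 52.
U+D8927: 4-byte form → F3 98 A4 A7.
Concatenated (15 bytes): 38 F1 B8 B3 83 E9 86 BC C5 86 52 F3 98 A4 A7.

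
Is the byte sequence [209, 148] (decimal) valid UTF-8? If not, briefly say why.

valid

Leading byte 0xD1 = 11010001 → 2-byte form.
Continuation bytes 0x94=10010100 all match 10xxxxxx.
Decoded value 0x454 is ≥ 0x80 (shortest form) and not a surrogate.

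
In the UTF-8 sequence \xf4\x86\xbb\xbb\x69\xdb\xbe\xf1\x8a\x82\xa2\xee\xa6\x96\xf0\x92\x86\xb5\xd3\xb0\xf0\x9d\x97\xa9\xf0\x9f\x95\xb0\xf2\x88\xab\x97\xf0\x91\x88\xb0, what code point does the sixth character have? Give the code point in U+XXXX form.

Offset 0: leading byte 0xF4 = 11110100 → 4-byte char #1 = F4 86 BB BB.
Offset 4: leading byte 0x69 = 01101001 → 1-byte char #2 = 69.
Offset 5: leading byte 0xDB = 11011011 → 2-byte char #3 = DB BE.
Offset 7: leading byte 0xF1 = 11110001 → 4-byte char #4 = F1 8A 82 A2.
Offset 11: leading byte 0xEE = 11101110 → 3-byte char #5 = EE A6 96.
Offset 14: leading byte 0xF0 = 11110000 → 4-byte char #6 = F0 92 86 B5.
Leading byte 0xF0 = 11110000 matches 11110xxx → 4-byte sequence.
Byte 1: 0xF0 = 11110000, payload 000 (3 bits).
Byte 2: 0x92 = 10010010 (10xxxxxx ✓), payload 010010.
Byte 3: 0x86 = 10000110 (10xxxxxx ✓), payload 000110.
Byte 4: 0xB5 = 10110101 (10xxxxxx ✓), payload 110101.
Concatenate: 000010010000110110101 = 0x121B5 (21 bits → U+121B5).

U+121B5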